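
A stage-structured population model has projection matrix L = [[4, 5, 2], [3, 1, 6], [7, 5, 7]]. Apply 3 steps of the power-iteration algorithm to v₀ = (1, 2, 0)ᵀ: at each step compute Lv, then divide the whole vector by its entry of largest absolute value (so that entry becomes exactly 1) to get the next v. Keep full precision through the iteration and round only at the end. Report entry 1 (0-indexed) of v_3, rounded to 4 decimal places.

Lv0 = (14.00000, 5.00000, 17.00000); divide by 17.00000 → v1 = (0.82353, 0.29412, 1.00000)
Lv1 = (6.76471, 8.76471, 14.23529); divide by 14.23529 → v2 = (0.47521, 0.61570, 1.00000)
Lv2 = (6.97934, 8.04132, 13.40496); divide by 13.40496 → v3 = (0.52065, 0.59988, 1.00000)
Requested entry of v3: 1946/3244 = 0.5999

0.5999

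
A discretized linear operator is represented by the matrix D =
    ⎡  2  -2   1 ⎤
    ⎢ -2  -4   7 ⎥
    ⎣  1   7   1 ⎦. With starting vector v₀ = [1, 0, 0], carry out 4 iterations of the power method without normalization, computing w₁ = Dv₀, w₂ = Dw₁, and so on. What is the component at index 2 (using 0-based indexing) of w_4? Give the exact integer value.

-913

w1 = Dv₀ = (2, -2, 1)
w2 = Dw1 = (9, 11, -11)
w3 = Dw2 = (-15, -139, 75)
w4 = Dw3 = (323, 1111, -913)
The requested component of w4 is -913.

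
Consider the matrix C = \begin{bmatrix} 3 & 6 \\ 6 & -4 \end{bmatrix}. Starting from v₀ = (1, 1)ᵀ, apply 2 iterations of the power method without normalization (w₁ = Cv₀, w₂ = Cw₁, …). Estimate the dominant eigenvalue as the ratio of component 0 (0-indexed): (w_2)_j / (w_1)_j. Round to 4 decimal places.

λ ≈ 4.3333

w1 = Cv₀ = (3·1 + 6·1; 6·1 + (-4)·1) = (9, 2)
w2 = Cw1 = (3·9 + 6·2; 6·9 + (-4)·2) = (39, 46)
Ratio at component: 39 / 9 = 4.3333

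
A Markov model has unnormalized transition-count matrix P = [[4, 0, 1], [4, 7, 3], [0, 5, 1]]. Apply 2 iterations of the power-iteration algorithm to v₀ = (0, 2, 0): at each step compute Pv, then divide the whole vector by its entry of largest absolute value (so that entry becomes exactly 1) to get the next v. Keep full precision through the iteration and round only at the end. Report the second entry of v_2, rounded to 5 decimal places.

Pv0 = (0.000000, 14.000000, 10.000000); divide by 14.000000 → v1 = (0.000000, 1.000000, 0.714286)
Pv1 = (0.714286, 9.142857, 5.714286); divide by 9.142857 → v2 = (0.078125, 1.000000, 0.625000)
Requested entry of v2: 128/128 = 1.00000

1.00000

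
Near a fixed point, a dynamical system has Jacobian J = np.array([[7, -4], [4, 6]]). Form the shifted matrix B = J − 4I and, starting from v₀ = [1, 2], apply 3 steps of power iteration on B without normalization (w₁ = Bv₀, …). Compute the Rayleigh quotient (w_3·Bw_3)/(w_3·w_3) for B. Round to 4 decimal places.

B = J − 4I has rows (3, -4); (4, 2)
w1 = Bv₀ = (3·1 + (-4)·2; 4·1 + 2·2) = (-5, 8)
w2 = Bw1 = (3·(-5) + (-4)·8; 4·(-5) + 2·8) = (-47, -4)
w3 = Bw2 = (-125, -196)
Bw3 = (409, -892)
w3·Bw3 = 123707; w3·w3 = 54041; μ ≈ 123707/54041 = 2.2891

2.2891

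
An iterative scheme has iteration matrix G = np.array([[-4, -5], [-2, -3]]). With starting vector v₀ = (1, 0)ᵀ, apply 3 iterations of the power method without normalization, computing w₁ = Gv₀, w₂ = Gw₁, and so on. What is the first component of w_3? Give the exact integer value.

-174

w1 = Gv₀ = (-4, -2)
w2 = Gw1 = (26, 14)
w3 = Gw2 = (-174, -94)
The requested component of w3 is -174.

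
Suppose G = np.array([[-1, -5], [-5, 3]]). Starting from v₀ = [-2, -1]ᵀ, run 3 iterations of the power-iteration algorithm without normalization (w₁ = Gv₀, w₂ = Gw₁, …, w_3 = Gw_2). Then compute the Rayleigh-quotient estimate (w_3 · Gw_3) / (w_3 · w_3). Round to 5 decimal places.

λ ≈ -2.84615

w1 = Gv₀ = (7, 7)
w2 = Gw1 = (-42, -14)
w3 = Gw2 = (112, 168)
Gw3 = (-952, -56)
w3·Gw3 = 112·(-952) + 168·(-56) = -116032; w3·w3 = 112·112 + 168·168 = 40768
λ ≈ -116032/40768 = -2.84615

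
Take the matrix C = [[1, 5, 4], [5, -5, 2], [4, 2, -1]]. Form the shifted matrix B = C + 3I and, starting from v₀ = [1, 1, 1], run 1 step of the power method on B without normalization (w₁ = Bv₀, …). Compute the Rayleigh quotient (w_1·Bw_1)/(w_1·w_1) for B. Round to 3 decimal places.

9.287

B = C + 3I has rows (4, 5, 4); (5, -2, 2); (4, 2, 2)
w1 = Bv₀ = (13, 5, 8)
Bw1 = (109, 71, 78)
w1·Bw1 = 2396; w1·w1 = 258; μ ≈ 2396/258 = 9.287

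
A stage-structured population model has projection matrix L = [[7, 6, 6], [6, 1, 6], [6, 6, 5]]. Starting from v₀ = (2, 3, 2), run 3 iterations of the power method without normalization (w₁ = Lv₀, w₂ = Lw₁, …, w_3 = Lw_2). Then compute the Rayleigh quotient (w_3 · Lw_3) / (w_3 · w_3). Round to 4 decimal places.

16.6580

w1 = Lv₀ = (7·2 + 6·3 + 6·2; 6·2 + 1·3 + 6·2; 6·2 + 6·3 + 5·2) = (44, 27, 40)
w2 = Lw1 = (7·44 + 6·27 + 6·40; 6·44 + 1·27 + 6·40; 6·44 + 6·27 + 5·40) = (710, 531, 626)
w3 = Lw2 = (11912, 8547, 10576)
Lw3 = (198122, 143475, 175634)
w3·Lw3 = 11912·198122 + 8547·143475 + 10576·175634 = 5443815273; w3·w3 = 11912·11912 + 8547·8547 + 10576·10576 = 326798729
λ ≈ 5443815273/326798729 = 16.6580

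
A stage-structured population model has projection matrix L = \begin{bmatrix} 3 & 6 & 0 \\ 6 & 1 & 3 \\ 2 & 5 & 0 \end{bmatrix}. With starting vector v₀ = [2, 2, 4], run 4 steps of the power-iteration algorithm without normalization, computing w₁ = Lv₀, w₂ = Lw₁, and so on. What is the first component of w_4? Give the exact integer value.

w1 = Lv₀ = (3·2 + 6·2 + 0·4; 6·2 + 1·2 + 3·4; 2·2 + 5·2 + 0·4) = (18, 26, 14)
w2 = Lw1 = (3·18 + 6·26 + 0·14; 6·18 + 1·26 + 3·14; 2·18 + 5·26 + 0·14) = (210, 176, 166)
w3 = Lw2 = (1686, 1934, 1300)
w4 = Lw3 = (16662, 15950, 13042)
The requested component of w4 is 16662.

16662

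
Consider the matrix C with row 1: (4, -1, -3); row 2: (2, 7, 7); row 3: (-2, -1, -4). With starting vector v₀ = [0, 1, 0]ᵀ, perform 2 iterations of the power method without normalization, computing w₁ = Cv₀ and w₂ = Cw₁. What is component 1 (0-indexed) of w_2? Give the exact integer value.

w1 = Cv₀ = (4·0 + (-1)·1 + (-3)·0; 2·0 + 7·1 + 7·0; (-2)·0 + (-1)·1 + (-4)·0) = (-1, 7, -1)
w2 = Cw1 = (4·(-1) + (-1)·7 + (-3)·(-1); 2·(-1) + 7·7 + 7·(-1); (-2)·(-1) + (-1)·7 + (-4)·(-1)) = (-8, 40, -1)
The requested component of w2 is 40.

40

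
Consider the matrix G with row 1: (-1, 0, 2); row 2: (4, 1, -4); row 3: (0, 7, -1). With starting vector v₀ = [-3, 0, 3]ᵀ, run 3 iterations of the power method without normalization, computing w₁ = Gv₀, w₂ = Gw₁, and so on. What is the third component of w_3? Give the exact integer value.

333

w1 = Gv₀ = ((-1)·(-3) + 0·0 + 2·3; 4·(-3) + 1·0 + (-4)·3; 0·(-3) + 7·0 + (-1)·3) = (9, -24, -3)
w2 = Gw1 = ((-1)·9 + 0·(-24) + 2·(-3); 4·9 + 1·(-24) + (-4)·(-3); 0·9 + 7·(-24) + (-1)·(-3)) = (-15, 24, -165)
w3 = Gw2 = (-315, 624, 333)
The requested component of w3 is 333.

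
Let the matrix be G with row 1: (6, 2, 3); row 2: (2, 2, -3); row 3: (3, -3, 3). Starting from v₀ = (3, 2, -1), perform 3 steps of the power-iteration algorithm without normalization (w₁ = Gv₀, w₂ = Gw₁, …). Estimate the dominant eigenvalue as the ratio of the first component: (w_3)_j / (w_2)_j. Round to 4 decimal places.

w1 = Gv₀ = (6·3 + 2·2 + 3·(-1); 2·3 + 2·2 + (-3)·(-1); 3·3 + (-3)·2 + 3·(-1)) = (19, 13, 0)
w2 = Gw1 = (6·19 + 2·13 + 3·0; 2·19 + 2·13 + (-3)·0; 3·19 + (-3)·13 + 3·0) = (140, 64, 18)
w3 = Gw2 = (1022, 354, 282)
Ratio at component: 1022 / 140 = 7.3000

7.3000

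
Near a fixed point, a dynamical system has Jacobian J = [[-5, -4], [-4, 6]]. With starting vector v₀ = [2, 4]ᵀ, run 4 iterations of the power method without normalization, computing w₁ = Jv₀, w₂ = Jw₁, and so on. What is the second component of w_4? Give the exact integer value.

10136

w1 = Jv₀ = ((-5)·2 + (-4)·4; (-4)·2 + 6·4) = (-26, 16)
w2 = Jw1 = ((-5)·(-26) + (-4)·16; (-4)·(-26) + 6·16) = (66, 200)
w3 = Jw2 = (-1130, 936)
w4 = Jw3 = (1906, 10136)
The requested component of w4 is 10136.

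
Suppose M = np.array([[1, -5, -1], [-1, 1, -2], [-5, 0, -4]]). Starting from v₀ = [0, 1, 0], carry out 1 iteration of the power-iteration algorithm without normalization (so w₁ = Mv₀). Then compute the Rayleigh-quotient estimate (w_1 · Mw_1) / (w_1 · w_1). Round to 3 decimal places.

2.154

w1 = Mv₀ = (-5, 1, 0)
Mw1 = (-10, 6, 25)
w1·Mw1 = (-5)·(-10) + 1·6 + 0·25 = 56; w1·w1 = (-5)·(-5) + 1·1 + 0·0 = 26
λ ≈ 56/26 = 2.154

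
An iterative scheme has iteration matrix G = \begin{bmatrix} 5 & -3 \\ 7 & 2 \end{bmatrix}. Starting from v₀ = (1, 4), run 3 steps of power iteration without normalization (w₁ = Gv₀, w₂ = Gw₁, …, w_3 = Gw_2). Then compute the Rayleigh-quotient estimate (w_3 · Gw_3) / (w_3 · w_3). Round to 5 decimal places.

4.46901

w1 = Gv₀ = (-7, 15)
w2 = Gw1 = (-80, -19)
w3 = Gw2 = (-343, -598)
Gw3 = (79, -3597)
w3·Gw3 = (-343)·79 + (-598)·(-3597) = 2123909; w3·w3 = (-343)·(-343) + (-598)·(-598) = 475253
λ ≈ 2123909/475253 = 4.46901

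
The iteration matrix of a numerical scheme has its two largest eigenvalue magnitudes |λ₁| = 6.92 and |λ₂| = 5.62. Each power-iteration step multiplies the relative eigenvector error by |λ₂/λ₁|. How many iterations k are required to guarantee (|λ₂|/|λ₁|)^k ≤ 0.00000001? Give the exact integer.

|λ₂/λ₁| = 5.62/6.92 = 0.81214
Need k ≥ ln(0.00000001) / ln(0.81214) = -18.4207 / -0.2081 ≈ 88.525
Smallest integer k satisfying the bound: 89

89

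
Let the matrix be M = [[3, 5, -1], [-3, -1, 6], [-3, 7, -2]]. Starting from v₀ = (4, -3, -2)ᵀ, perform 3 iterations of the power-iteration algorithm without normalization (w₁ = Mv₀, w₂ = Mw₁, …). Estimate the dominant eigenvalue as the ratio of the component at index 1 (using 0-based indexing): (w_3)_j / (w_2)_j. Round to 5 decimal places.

0.86000

w1 = Mv₀ = (3·4 + 5·(-3) + (-1)·(-2); (-3)·4 + (-1)·(-3) + 6·(-2); (-3)·4 + 7·(-3) + (-2)·(-2)) = (-1, -21, -29)
w2 = Mw1 = (3·(-1) + 5·(-21) + (-1)·(-29); (-3)·(-1) + (-1)·(-21) + 6·(-29); (-3)·(-1) + 7·(-21) + (-2)·(-29)) = (-79, -150, -86)
w3 = Mw2 = (-901, -129, -641)
Ratio at component: -129 / -150 = 0.86000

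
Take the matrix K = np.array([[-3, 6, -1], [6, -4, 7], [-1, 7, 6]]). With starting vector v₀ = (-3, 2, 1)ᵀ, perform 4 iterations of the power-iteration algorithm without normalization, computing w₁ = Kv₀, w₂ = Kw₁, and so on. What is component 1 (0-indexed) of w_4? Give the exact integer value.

w1 = Kv₀ = (20, -19, 23)
w2 = Kw1 = (-197, 357, -15)
w3 = Kw2 = (2748, -2715, 2606)
w4 = Kw3 = (-27140, 45590, -6117)
The requested component of w4 is 45590.

45590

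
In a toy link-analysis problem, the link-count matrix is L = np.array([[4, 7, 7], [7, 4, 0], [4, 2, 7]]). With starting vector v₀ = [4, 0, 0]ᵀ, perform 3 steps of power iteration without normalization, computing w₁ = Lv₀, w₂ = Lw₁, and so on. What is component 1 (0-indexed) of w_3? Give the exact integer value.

w1 = Lv₀ = (4·4 + 7·0 + 7·0; 7·4 + 4·0 + 0·0; 4·4 + 2·0 + 7·0) = (16, 28, 16)
w2 = Lw1 = (4·16 + 7·28 + 7·16; 7·16 + 4·28 + 0·16; 4·16 + 2·28 + 7·16) = (372, 224, 232)
w3 = Lw2 = (4680, 3500, 3560)
The requested component of w3 is 3500.

3500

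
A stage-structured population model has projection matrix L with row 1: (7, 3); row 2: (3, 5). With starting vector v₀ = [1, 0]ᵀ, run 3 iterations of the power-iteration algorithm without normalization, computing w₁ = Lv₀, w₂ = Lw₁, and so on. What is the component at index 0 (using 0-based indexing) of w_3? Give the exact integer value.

514

w1 = Lv₀ = (7·1 + 3·0; 3·1 + 5·0) = (7, 3)
w2 = Lw1 = (7·7 + 3·3; 3·7 + 5·3) = (58, 36)
w3 = Lw2 = (514, 354)
The requested component of w3 is 514.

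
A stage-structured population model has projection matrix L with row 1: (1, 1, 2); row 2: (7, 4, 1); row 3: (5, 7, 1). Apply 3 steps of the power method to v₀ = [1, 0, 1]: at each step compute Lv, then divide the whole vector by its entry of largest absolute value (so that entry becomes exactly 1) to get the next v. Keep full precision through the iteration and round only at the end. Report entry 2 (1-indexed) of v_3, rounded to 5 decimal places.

0.78347

Lv0 = (3.000000, 8.000000, 6.000000); divide by 8.000000 → v1 = (0.375000, 1.000000, 0.750000)
Lv1 = (2.875000, 7.375000, 9.625000); divide by 9.625000 → v2 = (0.298701, 0.766234, 1.000000)
Lv2 = (3.064935, 6.155844, 7.857143); divide by 7.857143 → v3 = (0.390083, 0.783471, 1.000000)
Requested entry of v3: 474/605 = 0.78347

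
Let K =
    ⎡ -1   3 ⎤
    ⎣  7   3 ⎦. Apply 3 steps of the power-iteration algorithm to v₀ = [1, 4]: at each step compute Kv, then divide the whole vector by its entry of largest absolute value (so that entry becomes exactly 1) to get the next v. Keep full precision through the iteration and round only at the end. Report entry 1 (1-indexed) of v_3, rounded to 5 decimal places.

0.49171

Kv0 = (11.000000, 19.000000); divide by 19.000000 → v1 = (0.578947, 1.000000)
Kv1 = (2.421053, 7.052632); divide by 7.052632 → v2 = (0.343284, 1.000000)
Kv2 = (2.656716, 5.402985); divide by 5.402985 → v3 = (0.491713, 1.000000)
Requested entry of v3: 356/724 = 0.49171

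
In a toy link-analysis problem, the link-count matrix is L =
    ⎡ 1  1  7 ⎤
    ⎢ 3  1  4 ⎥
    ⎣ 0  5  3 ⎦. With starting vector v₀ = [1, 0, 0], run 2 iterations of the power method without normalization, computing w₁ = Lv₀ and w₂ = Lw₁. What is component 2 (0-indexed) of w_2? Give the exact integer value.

15

w1 = Lv₀ = (1·1 + 1·0 + 7·0; 3·1 + 1·0 + 4·0; 0·1 + 5·0 + 3·0) = (1, 3, 0)
w2 = Lw1 = (1·1 + 1·3 + 7·0; 3·1 + 1·3 + 4·0; 0·1 + 5·3 + 3·0) = (4, 6, 15)
The requested component of w2 is 15.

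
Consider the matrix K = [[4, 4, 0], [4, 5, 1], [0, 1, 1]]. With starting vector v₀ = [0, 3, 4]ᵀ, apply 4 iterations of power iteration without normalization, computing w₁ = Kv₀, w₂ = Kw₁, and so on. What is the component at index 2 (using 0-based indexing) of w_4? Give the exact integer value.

w1 = Kv₀ = (4·0 + 4·3 + 0·4; 4·0 + 5·3 + 1·4; 0·0 + 1·3 + 1·4) = (12, 19, 7)
w2 = Kw1 = (4·12 + 4·19 + 0·7; 4·12 + 5·19 + 1·7; 0·12 + 1·19 + 1·7) = (124, 150, 26)
w3 = Kw2 = (1096, 1272, 176)
w4 = Kw3 = (9472, 10920, 1448)
The requested component of w4 is 1448.

1448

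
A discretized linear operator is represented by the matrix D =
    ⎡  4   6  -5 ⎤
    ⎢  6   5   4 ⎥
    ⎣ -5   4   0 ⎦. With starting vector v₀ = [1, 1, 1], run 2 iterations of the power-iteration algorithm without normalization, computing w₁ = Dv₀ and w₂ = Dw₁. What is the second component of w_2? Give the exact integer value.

101

w1 = Dv₀ = (5, 15, -1)
w2 = Dw1 = (115, 101, 35)
The requested component of w2 is 101.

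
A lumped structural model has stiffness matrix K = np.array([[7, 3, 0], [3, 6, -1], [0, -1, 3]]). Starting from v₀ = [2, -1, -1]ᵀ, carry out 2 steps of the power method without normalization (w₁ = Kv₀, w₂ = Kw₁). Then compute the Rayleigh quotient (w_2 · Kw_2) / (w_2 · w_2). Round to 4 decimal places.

w1 = Kv₀ = (7·2 + 3·(-1) + 0·(-1); 3·2 + 6·(-1) + (-1)·(-1); 0·2 + (-1)·(-1) + 3·(-1)) = (11, 1, -2)
w2 = Kw1 = (7·11 + 3·1 + 0·(-2); 3·11 + 6·1 + (-1)·(-2); 0·11 + (-1)·1 + 3·(-2)) = (80, 41, -7)
Kw2 = (683, 493, -62)
w2·Kw2 = 80·683 + 41·493 + (-7)·(-62) = 75287; w2·w2 = 80·80 + 41·41 + (-7)·(-7) = 8130
λ ≈ 75287/8130 = 9.2604

9.2604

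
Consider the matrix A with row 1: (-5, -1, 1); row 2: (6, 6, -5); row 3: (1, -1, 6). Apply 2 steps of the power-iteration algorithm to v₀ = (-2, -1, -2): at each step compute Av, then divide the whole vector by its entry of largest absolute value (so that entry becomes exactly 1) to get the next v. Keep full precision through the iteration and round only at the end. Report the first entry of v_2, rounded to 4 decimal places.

Av0 = (9.00000, -8.00000, -13.00000); divide by -13.00000 → v1 = (-0.69231, 0.61538, 1.00000)
Av1 = (3.84615, -5.46154, 4.69231); divide by -5.46154 → v2 = (-0.70423, 1.00000, -0.85915)
Requested entry of v2: -50/71 = -0.7042

-0.7042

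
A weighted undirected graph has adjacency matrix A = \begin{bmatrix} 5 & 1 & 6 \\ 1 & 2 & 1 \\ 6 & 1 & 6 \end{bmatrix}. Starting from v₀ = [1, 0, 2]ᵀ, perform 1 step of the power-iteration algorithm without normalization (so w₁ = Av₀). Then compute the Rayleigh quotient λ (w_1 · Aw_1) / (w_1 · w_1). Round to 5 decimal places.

w1 = Av₀ = (5·1 + 1·0 + 6·2; 1·1 + 2·0 + 1·2; 6·1 + 1·0 + 6·2) = (17, 3, 18)
Aw1 = (196, 41, 213)
w1·Aw1 = 17·196 + 3·41 + 18·213 = 7289; w1·w1 = 17·17 + 3·3 + 18·18 = 622
λ ≈ 7289/622 = 11.71865

11.71865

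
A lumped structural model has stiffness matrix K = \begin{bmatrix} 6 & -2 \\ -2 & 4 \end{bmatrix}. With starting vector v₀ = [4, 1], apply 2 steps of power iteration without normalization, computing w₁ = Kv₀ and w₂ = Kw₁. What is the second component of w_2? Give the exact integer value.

-60

w1 = Kv₀ = (6·4 + (-2)·1; (-2)·4 + 4·1) = (22, -4)
w2 = Kw1 = (6·22 + (-2)·(-4); (-2)·22 + 4·(-4)) = (140, -60)
The requested component of w2 is -60.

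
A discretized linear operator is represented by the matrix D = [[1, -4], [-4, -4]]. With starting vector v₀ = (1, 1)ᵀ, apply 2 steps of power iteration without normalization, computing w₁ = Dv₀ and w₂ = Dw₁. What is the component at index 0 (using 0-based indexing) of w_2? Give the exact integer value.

w1 = Dv₀ = (-3, -8)
w2 = Dw1 = (29, 44)
The requested component of w2 is 29.

29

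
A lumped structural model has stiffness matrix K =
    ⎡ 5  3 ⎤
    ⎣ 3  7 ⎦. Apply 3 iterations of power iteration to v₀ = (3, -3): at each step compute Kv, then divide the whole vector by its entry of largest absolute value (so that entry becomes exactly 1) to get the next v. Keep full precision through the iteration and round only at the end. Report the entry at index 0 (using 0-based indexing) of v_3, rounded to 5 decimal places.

Kv0 = (6.000000, -12.000000); divide by -12.000000 → v1 = (-0.500000, 1.000000)
Kv1 = (0.500000, 5.500000); divide by 5.500000 → v2 = (0.090909, 1.000000)
Kv2 = (3.454545, 7.272727); divide by 7.272727 → v3 = (0.475000, 1.000000)
Requested entry of v3: -228/-480 = 0.47500

0.47500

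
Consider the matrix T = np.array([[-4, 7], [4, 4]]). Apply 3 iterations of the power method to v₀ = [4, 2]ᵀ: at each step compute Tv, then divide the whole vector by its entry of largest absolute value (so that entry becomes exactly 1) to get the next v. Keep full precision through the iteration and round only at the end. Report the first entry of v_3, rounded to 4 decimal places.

Tv0 = (-2.00000, 24.00000); divide by 24.00000 → v1 = (-0.08333, 1.00000)
Tv1 = (7.33333, 3.66667); divide by 7.33333 → v2 = (1.00000, 0.50000)
Tv2 = (-0.50000, 6.00000); divide by 6.00000 → v3 = (-0.08333, 1.00000)
Requested entry of v3: -88/1056 = -0.0833

-0.0833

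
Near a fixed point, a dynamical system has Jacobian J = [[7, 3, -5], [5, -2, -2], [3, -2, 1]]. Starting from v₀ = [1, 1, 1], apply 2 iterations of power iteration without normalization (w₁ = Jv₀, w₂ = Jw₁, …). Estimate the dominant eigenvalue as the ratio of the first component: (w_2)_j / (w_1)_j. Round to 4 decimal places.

λ ≈ 5.6000

w1 = Jv₀ = (7·1 + 3·1 + (-5)·1; 5·1 + (-2)·1 + (-2)·1; 3·1 + (-2)·1 + 1·1) = (5, 1, 2)
w2 = Jw1 = (7·5 + 3·1 + (-5)·2; 5·5 + (-2)·1 + (-2)·2; 3·5 + (-2)·1 + 1·2) = (28, 19, 15)
Ratio at component: 28 / 5 = 5.6000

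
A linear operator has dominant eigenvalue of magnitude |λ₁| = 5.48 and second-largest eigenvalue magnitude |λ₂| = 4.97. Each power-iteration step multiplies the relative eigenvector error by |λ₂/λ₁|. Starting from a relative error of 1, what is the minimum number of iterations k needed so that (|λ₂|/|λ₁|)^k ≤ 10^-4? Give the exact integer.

|λ₂/λ₁| = 4.97/5.48 = 0.90693
Need k ≥ ln(10^-4) / ln(0.90693) = -9.2103 / -0.0977 ≈ 94.286
Smallest integer k satisfying the bound: 95

95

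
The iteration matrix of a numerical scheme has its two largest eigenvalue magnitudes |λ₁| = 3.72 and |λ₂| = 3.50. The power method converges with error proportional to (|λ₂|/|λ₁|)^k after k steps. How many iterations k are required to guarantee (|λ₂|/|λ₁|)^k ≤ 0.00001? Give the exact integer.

189

|λ₂/λ₁| = 3.50/3.72 = 0.94086
Need k ≥ ln(0.00001) / ln(0.94086) = -11.5129 / -0.0610 ≈ 188.858
Smallest integer k satisfying the bound: 189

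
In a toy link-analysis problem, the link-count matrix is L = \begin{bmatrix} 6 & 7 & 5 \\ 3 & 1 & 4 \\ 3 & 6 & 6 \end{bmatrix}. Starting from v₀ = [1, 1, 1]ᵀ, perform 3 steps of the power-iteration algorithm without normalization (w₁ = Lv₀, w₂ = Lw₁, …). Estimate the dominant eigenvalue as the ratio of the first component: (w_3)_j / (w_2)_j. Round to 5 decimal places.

w1 = Lv₀ = (18, 8, 15)
w2 = Lw1 = (239, 122, 192)
w3 = Lw2 = (3248, 1607, 2601)
Ratio at component: 3248 / 239 = 13.58996

13.58996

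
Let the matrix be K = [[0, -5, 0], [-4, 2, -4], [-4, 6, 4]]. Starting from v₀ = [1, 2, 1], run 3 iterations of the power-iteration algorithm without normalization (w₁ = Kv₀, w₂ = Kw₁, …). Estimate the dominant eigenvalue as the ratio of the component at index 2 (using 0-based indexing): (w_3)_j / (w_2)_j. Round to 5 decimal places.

1.25000

w1 = Kv₀ = (-10, -4, 12)
w2 = Kw1 = (20, -16, 64)
w3 = Kw2 = (80, -368, 80)
Ratio at component: 80 / 64 = 1.25000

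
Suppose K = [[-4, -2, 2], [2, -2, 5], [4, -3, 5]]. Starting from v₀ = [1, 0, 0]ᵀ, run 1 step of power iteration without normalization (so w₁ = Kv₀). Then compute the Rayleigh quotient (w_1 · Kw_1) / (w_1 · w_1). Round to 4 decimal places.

w1 = Kv₀ = ((-4)·1 + (-2)·0 + 2·0; 2·1 + (-2)·0 + 5·0; 4·1 + (-3)·0 + 5·0) = (-4, 2, 4)
Kw1 = (20, 8, -2)
w1·Kw1 = (-4)·20 + 2·8 + 4·(-2) = -72; w1·w1 = (-4)·(-4) + 2·2 + 4·4 = 36
λ ≈ -72/36 = -2.0000

λ ≈ -2.0000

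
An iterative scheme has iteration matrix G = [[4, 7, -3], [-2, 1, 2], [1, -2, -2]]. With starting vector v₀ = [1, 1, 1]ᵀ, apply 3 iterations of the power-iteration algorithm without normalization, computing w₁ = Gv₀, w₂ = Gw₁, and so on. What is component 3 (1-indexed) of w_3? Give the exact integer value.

w1 = Gv₀ = (8, 1, -3)
w2 = Gw1 = (48, -21, 12)
w3 = Gw2 = (9, -93, 66)
The requested component of w3 is 66.

66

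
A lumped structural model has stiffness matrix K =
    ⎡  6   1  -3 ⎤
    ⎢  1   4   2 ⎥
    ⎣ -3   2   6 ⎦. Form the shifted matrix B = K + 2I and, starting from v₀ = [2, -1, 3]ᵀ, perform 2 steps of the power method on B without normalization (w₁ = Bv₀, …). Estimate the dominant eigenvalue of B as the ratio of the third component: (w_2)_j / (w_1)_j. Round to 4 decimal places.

7.1250

B = K + 2I has rows (8, 1, -3); (1, 6, 2); (-3, 2, 8)
w1 = Bv₀ = (6, 2, 16)
w2 = Bw1 = (2, 50, 114)
Ratio: 114/16 = 7.1250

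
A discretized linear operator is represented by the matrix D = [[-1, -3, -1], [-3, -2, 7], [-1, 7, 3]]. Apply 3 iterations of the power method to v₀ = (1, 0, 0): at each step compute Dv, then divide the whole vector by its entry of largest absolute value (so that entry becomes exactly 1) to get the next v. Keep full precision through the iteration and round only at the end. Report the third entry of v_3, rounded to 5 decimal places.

Dv0 = (-1.000000, -3.000000, -1.000000); divide by -3.000000 → v1 = (0.333333, 1.000000, 0.333333)
Dv1 = (-3.666667, -0.666667, 7.666667); divide by 7.666667 → v2 = (-0.478261, -0.086957, 1.000000)
Dv2 = (-0.260870, 8.608696, 2.869565); divide by 8.608696 → v3 = (-0.030303, 1.000000, 0.333333)
Requested entry of v3: -66/-198 = 0.33333

0.33333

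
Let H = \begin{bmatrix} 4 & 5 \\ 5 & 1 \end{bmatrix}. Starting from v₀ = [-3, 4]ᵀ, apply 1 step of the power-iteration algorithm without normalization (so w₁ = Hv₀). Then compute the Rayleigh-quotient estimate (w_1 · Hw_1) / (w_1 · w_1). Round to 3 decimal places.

λ ≈ -2.719

w1 = Hv₀ = (8, -11)
Hw1 = (-23, 29)
w1·Hw1 = 8·(-23) + (-11)·29 = -503; w1·w1 = 8·8 + (-11)·(-11) = 185
λ ≈ -503/185 = -2.719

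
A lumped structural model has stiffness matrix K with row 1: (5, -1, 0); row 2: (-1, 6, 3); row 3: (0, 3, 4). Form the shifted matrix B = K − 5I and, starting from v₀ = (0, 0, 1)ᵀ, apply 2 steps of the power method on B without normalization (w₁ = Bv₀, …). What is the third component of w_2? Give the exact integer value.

10

B = K − 5I has rows (0, -1, 0); (-1, 1, 3); (0, 3, -1)
w1 = Bv₀ = (0·0 + (-1)·0 + 0·1; (-1)·0 + 1·0 + 3·1; 0·0 + 3·0 + (-1)·1) = (0, 3, -1)
w2 = Bw1 = (0·0 + (-1)·3 + 0·(-1); (-1)·0 + 1·3 + 3·(-1); 0·0 + 3·3 + (-1)·(-1)) = (-3, 0, 10)
Requested component of w2: 10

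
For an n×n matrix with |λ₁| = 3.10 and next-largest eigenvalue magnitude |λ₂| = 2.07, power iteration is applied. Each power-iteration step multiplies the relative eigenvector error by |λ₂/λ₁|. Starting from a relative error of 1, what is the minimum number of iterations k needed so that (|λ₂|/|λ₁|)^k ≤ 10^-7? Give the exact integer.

40

|λ₂/λ₁| = 2.07/3.10 = 0.66774
Need k ≥ ln(10^-7) / ln(0.66774) = -16.1181 / -0.4039 ≈ 39.911
Smallest integer k satisfying the bound: 40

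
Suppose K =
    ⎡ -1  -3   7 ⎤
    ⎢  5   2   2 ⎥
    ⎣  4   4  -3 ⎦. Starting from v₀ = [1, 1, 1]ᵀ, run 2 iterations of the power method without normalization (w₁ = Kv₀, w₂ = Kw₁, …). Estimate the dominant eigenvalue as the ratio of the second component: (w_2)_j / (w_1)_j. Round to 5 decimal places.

w1 = Kv₀ = (3, 9, 5)
w2 = Kw1 = (5, 43, 33)
Ratio at component: 43 / 9 = 4.77778

4.77778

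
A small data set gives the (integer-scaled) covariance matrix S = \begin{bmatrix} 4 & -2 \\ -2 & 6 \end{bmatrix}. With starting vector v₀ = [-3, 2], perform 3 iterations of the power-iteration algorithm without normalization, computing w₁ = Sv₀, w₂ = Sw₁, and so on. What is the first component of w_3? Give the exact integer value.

-680

w1 = Sv₀ = (-16, 18)
w2 = Sw1 = (-100, 140)
w3 = Sw2 = (-680, 1040)
The requested component of w3 is -680.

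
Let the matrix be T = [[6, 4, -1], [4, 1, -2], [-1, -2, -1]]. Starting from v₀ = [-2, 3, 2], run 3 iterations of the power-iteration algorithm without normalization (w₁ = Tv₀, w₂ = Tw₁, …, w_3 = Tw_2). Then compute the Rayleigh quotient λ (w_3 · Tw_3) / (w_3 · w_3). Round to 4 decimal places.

w1 = Tv₀ = (-2, -9, -6)
w2 = Tw1 = (-42, -5, 26)
w3 = Tw2 = (-298, -225, 26)
Tw3 = (-2714, -1469, 722)
w3·Tw3 = (-298)·(-2714) + (-225)·(-1469) + 26·722 = 1158069; w3·w3 = (-298)·(-298) + (-225)·(-225) + 26·26 = 140105
λ ≈ 1158069/140105 = 8.2657

λ ≈ 8.2657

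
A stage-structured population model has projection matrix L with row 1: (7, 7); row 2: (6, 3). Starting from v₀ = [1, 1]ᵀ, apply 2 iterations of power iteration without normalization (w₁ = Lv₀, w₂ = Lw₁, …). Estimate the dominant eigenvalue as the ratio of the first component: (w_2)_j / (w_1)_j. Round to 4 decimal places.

w1 = Lv₀ = (7·1 + 7·1; 6·1 + 3·1) = (14, 9)
w2 = Lw1 = (7·14 + 7·9; 6·14 + 3·9) = (161, 111)
Ratio at component: 161 / 14 = 11.5000

11.5000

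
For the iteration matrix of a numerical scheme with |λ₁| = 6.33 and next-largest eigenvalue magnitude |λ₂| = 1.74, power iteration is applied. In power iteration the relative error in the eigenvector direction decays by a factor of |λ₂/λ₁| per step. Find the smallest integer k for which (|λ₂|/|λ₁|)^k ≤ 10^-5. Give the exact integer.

9

|λ₂/λ₁| = 1.74/6.33 = 0.27488
Need k ≥ ln(10^-5) / ln(0.27488) = -11.5129 / -1.2914 ≈ 8.915
Smallest integer k satisfying the bound: 9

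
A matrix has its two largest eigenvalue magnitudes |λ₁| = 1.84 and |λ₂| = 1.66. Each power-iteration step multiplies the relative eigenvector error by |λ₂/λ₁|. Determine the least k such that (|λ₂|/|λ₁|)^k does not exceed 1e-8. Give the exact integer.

|λ₂/λ₁| = 1.66/1.84 = 0.90217
Need k ≥ ln(1e-8) / ln(0.90217) = -18.4207 / -0.1029 ≈ 178.932
Smallest integer k satisfying the bound: 179

179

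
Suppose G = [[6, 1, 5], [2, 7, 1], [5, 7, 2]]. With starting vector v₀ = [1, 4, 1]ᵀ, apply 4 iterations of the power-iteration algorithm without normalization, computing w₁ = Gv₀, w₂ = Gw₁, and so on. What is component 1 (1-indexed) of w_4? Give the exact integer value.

w1 = Gv₀ = (15, 31, 35)
w2 = Gw1 = (296, 282, 362)
w3 = Gw2 = (3868, 2928, 4178)
w4 = Gw3 = (47026, 32410, 48192)
The requested component of w4 is 47026.

47026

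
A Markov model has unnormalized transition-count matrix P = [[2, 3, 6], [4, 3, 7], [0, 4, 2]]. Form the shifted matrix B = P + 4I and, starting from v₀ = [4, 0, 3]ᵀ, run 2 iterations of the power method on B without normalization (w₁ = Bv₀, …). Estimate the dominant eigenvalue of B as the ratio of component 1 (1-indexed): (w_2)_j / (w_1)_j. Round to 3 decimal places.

B = P + 4I has rows (6, 3, 6); (4, 7, 7); (0, 4, 6)
w1 = Bv₀ = (42, 37, 18)
w2 = Bw1 = (471, 553, 256)
Ratio: 471/42 = 11.214

μ ≈ 11.214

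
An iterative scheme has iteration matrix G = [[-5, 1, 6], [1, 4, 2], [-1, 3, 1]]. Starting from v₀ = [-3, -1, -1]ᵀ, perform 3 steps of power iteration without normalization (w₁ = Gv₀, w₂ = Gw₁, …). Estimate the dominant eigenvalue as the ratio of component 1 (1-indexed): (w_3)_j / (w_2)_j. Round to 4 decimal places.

w1 = Gv₀ = (8, -9, -1)
w2 = Gw1 = (-55, -30, -36)
w3 = Gw2 = (29, -247, -71)
Ratio at component: 29 / -55 = -0.5273

λ ≈ -0.5273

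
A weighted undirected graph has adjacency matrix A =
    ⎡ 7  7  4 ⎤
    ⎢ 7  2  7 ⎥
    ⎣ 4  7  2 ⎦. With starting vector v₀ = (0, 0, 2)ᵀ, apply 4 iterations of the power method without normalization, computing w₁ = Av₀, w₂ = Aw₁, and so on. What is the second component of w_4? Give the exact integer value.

34622

w1 = Av₀ = (7·0 + 7·0 + 4·2; 7·0 + 2·0 + 7·2; 4·0 + 7·0 + 2·2) = (8, 14, 4)
w2 = Aw1 = (7·8 + 7·14 + 4·4; 7·8 + 2·14 + 7·4; 4·8 + 7·14 + 2·4) = (170, 112, 138)
w3 = Aw2 = (2526, 2380, 1740)
w4 = Aw3 = (41302, 34622, 30244)
The requested component of w4 is 34622.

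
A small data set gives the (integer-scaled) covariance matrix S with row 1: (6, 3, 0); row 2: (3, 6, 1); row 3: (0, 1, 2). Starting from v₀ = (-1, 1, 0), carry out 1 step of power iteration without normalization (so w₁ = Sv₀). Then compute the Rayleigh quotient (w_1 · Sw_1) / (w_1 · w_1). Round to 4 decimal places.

w1 = Sv₀ = (6·(-1) + 3·1 + 0·0; 3·(-1) + 6·1 + 1·0; 0·(-1) + 1·1 + 2·0) = (-3, 3, 1)
Sw1 = (-9, 10, 5)
w1·Sw1 = (-3)·(-9) + 3·10 + 1·5 = 62; w1·w1 = (-3)·(-3) + 3·3 + 1·1 = 19
λ ≈ 62/19 = 3.2632

3.2632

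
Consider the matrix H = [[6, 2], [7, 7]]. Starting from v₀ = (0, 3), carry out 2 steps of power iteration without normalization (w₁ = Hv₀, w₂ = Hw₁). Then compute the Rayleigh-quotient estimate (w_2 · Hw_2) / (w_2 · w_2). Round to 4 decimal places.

10.0282

w1 = Hv₀ = (6·0 + 2·3; 7·0 + 7·3) = (6, 21)
w2 = Hw1 = (6·6 + 2·21; 7·6 + 7·21) = (78, 189)
Hw2 = (846, 1869)
w2·Hw2 = 78·846 + 189·1869 = 419229; w2·w2 = 78·78 + 189·189 = 41805
λ ≈ 419229/41805 = 10.0282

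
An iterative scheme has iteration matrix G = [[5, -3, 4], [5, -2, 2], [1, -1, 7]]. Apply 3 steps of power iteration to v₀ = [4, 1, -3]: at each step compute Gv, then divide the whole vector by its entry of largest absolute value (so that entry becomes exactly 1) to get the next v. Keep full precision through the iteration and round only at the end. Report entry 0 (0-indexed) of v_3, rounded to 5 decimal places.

Gv0 = (5.000000, 12.000000, -18.000000); divide by -18.000000 → v1 = (-0.277778, -0.666667, 1.000000)
Gv1 = (4.611111, 1.944444, 7.388889); divide by 7.388889 → v2 = (0.624060, 0.263158, 1.000000)
Gv2 = (6.330827, 4.593985, 7.360902); divide by 7.360902 → v3 = (0.860061, 0.624106, 1.000000)
Requested entry of v3: -842/-979 = 0.86006

0.86006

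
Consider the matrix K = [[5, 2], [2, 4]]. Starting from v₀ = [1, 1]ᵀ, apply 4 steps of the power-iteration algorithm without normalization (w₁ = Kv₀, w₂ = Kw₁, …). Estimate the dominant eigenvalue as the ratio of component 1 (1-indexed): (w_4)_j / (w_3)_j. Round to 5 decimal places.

λ ≈ 6.58199

w1 = Kv₀ = (5·1 + 2·1; 2·1 + 4·1) = (7, 6)
w2 = Kw1 = (5·7 + 2·6; 2·7 + 4·6) = (47, 38)
w3 = Kw2 = (311, 246)
w4 = Kw3 = (2047, 1606)
Ratio at component: 2047 / 311 = 6.58199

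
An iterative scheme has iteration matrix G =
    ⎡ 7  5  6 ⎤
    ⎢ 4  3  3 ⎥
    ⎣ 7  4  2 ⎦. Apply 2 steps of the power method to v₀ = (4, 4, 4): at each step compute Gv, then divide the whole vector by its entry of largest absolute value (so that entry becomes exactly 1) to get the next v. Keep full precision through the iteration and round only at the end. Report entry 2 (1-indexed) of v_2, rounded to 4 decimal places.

0.5551

Gv0 = (72.00000, 40.00000, 52.00000); divide by 72.00000 → v1 = (1.00000, 0.55556, 0.72222)
Gv1 = (14.11111, 7.83333, 10.66667); divide by 14.11111 → v2 = (1.00000, 0.55512, 0.75591)
Requested entry of v2: 564/1016 = 0.5551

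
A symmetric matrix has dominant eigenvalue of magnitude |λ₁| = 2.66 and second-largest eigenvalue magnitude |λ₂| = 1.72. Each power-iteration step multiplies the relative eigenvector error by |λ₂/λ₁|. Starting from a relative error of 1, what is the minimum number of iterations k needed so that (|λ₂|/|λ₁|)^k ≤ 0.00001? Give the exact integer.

27

|λ₂/λ₁| = 1.72/2.66 = 0.64662
Need k ≥ ln(0.00001) / ln(0.64662) = -11.5129 / -0.4360 ≈ 26.406
Smallest integer k satisfying the bound: 27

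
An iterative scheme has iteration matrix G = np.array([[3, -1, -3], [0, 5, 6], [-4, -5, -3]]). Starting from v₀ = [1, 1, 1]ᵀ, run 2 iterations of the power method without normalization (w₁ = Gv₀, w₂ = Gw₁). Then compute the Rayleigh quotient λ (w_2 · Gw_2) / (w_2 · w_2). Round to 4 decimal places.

w1 = Gv₀ = (3·1 + (-1)·1 + (-3)·1; 0·1 + 5·1 + 6·1; (-4)·1 + (-5)·1 + (-3)·1) = (-1, 11, -12)
w2 = Gw1 = (3·(-1) + (-1)·11 + (-3)·(-12); 0·(-1) + 5·11 + 6·(-12); (-4)·(-1) + (-5)·11 + (-3)·(-12)) = (22, -17, -15)
Gw2 = (128, -175, 42)
w2·Gw2 = 22·128 + (-17)·(-175) + (-15)·42 = 5161; w2·w2 = 22·22 + (-17)·(-17) + (-15)·(-15) = 998
λ ≈ 5161/998 = 5.1713

5.1713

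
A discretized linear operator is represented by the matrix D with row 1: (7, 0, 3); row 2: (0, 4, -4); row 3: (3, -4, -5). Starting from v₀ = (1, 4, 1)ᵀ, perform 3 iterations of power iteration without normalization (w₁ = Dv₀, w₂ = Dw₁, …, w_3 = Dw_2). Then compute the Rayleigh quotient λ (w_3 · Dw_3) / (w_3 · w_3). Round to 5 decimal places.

λ ≈ -3.34052

w1 = Dv₀ = (10, 12, -18)
w2 = Dw1 = (16, 120, 72)
w3 = Dw2 = (328, 192, -792)
Dw3 = (-80, 3936, 4176)
w3·Dw3 = 328·(-80) + 192·3936 + (-792)·4176 = -2577920; w3·w3 = 328·328 + 192·192 + (-792)·(-792) = 771712
λ ≈ -2577920/771712 = -3.34052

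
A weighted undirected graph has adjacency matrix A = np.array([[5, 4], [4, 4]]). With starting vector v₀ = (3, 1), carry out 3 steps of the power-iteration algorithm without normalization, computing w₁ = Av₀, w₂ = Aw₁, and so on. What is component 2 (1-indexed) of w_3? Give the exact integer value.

1196

w1 = Av₀ = (19, 16)
w2 = Aw1 = (159, 140)
w3 = Aw2 = (1355, 1196)
The requested component of w3 is 1196.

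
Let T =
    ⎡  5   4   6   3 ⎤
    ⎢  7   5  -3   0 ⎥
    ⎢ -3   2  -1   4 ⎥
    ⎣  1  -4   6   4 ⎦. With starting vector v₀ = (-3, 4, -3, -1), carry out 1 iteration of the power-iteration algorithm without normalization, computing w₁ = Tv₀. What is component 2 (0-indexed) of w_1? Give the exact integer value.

16

w1 = Tv₀ = (-20, 8, 16, -41)
The requested component of w1 is 16.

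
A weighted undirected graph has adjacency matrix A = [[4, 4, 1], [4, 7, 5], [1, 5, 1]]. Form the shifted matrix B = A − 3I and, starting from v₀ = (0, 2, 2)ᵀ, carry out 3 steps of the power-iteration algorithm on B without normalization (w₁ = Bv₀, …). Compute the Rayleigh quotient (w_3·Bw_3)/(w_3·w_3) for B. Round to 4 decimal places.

8.8378

B = A − 3I has rows (1, 4, 1); (4, 4, 5); (1, 5, -2)
w1 = Bv₀ = (10, 18, 6)
w2 = Bw1 = (88, 142, 88)
w3 = Bw2 = (744, 1360, 622)
Bw3 = (6806, 11526, 6300)
w3·Bw3 = 24657624; w3·w3 = 2790020; μ ≈ 24657624/2790020 = 8.8378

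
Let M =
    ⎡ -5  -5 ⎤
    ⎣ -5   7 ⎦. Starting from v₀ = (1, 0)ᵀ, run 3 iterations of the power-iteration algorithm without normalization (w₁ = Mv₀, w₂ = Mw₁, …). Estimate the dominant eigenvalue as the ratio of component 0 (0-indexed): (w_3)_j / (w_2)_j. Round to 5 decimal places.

λ ≈ -4.00000

w1 = Mv₀ = ((-5)·1 + (-5)·0; (-5)·1 + 7·0) = (-5, -5)
w2 = Mw1 = ((-5)·(-5) + (-5)·(-5); (-5)·(-5) + 7·(-5)) = (50, -10)
w3 = Mw2 = (-200, -320)
Ratio at component: -200 / 50 = -4.00000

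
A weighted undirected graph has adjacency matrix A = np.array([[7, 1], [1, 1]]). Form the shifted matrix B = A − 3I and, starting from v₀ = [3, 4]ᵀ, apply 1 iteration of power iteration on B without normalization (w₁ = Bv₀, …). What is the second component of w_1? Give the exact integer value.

B = A − 3I has rows (4, 1); (1, -2)
w1 = Bv₀ = (4·3 + 1·4; 1·3 + (-2)·4) = (16, -5)
Requested component of w1: -5

-5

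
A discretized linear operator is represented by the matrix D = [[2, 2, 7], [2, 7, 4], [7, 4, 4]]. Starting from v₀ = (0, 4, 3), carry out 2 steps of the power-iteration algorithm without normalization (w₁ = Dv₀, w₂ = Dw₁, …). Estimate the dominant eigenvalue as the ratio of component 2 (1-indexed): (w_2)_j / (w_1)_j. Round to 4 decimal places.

λ ≈ 11.2500

w1 = Dv₀ = (2·0 + 2·4 + 7·3; 2·0 + 7·4 + 4·3; 7·0 + 4·4 + 4·3) = (29, 40, 28)
w2 = Dw1 = (2·29 + 2·40 + 7·28; 2·29 + 7·40 + 4·28; 7·29 + 4·40 + 4·28) = (334, 450, 475)
Ratio at component: 450 / 40 = 11.2500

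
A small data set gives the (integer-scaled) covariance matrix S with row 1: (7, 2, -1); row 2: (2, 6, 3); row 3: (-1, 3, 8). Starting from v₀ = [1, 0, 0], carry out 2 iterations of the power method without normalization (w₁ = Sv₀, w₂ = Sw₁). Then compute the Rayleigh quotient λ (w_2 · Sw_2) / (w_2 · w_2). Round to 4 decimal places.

λ ≈ 8.2053

w1 = Sv₀ = (7·1 + 2·0 + (-1)·0; 2·1 + 6·0 + 3·0; (-1)·1 + 3·0 + 8·0) = (7, 2, -1)
w2 = Sw1 = (7·7 + 2·2 + (-1)·(-1); 2·7 + 6·2 + 3·(-1); (-1)·7 + 3·2 + 8·(-1)) = (54, 23, -9)
Sw2 = (433, 219, -57)
w2·Sw2 = 54·433 + 23·219 + (-9)·(-57) = 28932; w2·w2 = 54·54 + 23·23 + (-9)·(-9) = 3526
λ ≈ 28932/3526 = 8.2053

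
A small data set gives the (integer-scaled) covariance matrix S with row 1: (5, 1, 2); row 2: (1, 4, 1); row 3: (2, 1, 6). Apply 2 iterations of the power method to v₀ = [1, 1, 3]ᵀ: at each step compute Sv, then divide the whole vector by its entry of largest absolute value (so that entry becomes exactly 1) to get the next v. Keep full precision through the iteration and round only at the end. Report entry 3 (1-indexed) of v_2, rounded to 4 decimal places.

1.0000

Sv0 = (12.00000, 8.00000, 21.00000); divide by 21.00000 → v1 = (0.57143, 0.38095, 1.00000)
Sv1 = (5.23810, 3.09524, 7.52381); divide by 7.52381 → v2 = (0.69620, 0.41139, 1.00000)
Requested entry of v2: 158/158 = 1.0000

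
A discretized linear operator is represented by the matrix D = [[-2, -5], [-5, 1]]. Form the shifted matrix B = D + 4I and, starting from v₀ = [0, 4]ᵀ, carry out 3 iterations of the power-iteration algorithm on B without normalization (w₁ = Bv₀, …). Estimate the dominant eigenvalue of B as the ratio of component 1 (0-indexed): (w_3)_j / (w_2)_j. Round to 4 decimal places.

8.5000

B = D + 4I has rows (2, -5); (-5, 5)
w1 = Bv₀ = (-20, 20)
w2 = Bw1 = (-140, 200)
w3 = Bw2 = (-1280, 1700)
Ratio: 1700/200 = 8.5000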